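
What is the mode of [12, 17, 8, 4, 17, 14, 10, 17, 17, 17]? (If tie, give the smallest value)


Count the frequency of each value:
  4 appears 1 time(s)
  8 appears 1 time(s)
  10 appears 1 time(s)
  12 appears 1 time(s)
  14 appears 1 time(s)
  17 appears 5 time(s)
Maximum frequency is 5.
Only 17 reaches that frequency, so it is the mode.
Final answer: 17


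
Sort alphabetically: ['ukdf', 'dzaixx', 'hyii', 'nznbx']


Compare strings character by character (the first differing letter decides):
  'dzaixx' < 'hyii' since 'd' < 'h' at position 1
  'hyii' < 'nznbx' since 'h' < 'n' at position 1
  'nznbx' < 'ukdf' since 'n' < 'u' at position 1
Chaining these comparisons gives the alphabetical order.
Final answer: ['dzaixx', 'hyii', 'nznbx', 'ukdf']


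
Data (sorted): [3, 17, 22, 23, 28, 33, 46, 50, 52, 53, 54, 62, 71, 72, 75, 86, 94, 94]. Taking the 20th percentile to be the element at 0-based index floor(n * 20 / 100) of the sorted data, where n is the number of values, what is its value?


The dataset has n = 18 elements.
Index = floor(18 * 20 / 100) = floor(360 / 100) = floor(3.6) = 3
Counting from index 0 in the sorted data, the element at index 3 is 23.
Final answer: 23


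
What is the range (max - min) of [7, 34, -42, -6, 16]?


Maximum value: 34
Minimum value: -42
Range = 34 - (-42) = 76
Final answer: 76


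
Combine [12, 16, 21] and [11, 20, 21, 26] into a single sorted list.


List A: [12, 16, 21]
List B: [11, 20, 21, 26]
Repeatedly compare the front elements and take the smaller:
  12 vs 11 -> take 11
  12 vs 20 -> take 12
  16 vs 20 -> take 16
  21 vs 20 -> take 20
  21 vs 21 -> take 21
  A is exhausted; append the rest of B: [21, 26]
Final answer: [11, 12, 16, 20, 21, 21, 26]


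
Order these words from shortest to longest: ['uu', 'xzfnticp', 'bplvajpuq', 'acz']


Compute lengths:
  'uu' has length 2
  'xzfnticp' has length 8
  'bplvajpuq' has length 9
  'acz' has length 3
Lengths in increasing order: 2 < 3 < 8 < 9
Listing the words in that order gives the answer.
Final answer: ['uu', 'acz', 'xzfnticp', 'bplvajpuq']


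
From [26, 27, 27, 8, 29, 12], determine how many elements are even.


Check each element:
  26 is even
  27 is odd
  27 is odd
  8 is even
  29 is odd
  12 is even
Evens: [26, 8, 12]
Count of evens = 3
Final answer: 3


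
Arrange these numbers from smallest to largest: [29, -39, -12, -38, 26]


Original list: [29, -39, -12, -38, 26]
Repeatedly take the smallest remaining element:
  Remaining [29, -39, -12, -38, 26] -> smallest is -39
  Remaining [29, -12, -38, 26] -> smallest is -38
  Remaining [29, -12, 26] -> smallest is -12
  Remaining [29, 26] -> smallest is 26
  Remaining [29] -> smallest is 29
Collecting the picks in order gives the sorted list.
Final answer: [-39, -38, -12, 26, 29]


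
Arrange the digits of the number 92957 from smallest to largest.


The number 92957 has digits: 9, 2, 9, 5, 7
Sorted: 2, 5, 7, 9, 9
Joining the sorted digits gives the result.
Final answer: 25799


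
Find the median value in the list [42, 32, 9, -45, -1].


First, sort the list: [-45, -1, 9, 32, 42]
The list has 5 elements (odd count).
The middle index is 2 (0-based), and the element there is 9.
Final answer: 9


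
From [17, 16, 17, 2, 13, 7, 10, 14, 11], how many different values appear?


List all unique values:
Distinct values: [2, 7, 10, 11, 13, 14, 16, 17]
Count = 8
Final answer: 8


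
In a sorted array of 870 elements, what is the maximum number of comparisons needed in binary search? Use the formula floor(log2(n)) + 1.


Binary search halves the search space each step.
Maximum comparisons = floor(log2(870)) + 1
log2(870) = 9.7649
floor(log2(870)) = 9, so 9 + 1 = 10
Final answer: 10


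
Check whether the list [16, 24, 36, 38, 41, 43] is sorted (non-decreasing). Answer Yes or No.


Check consecutive pairs:
  16 <= 24? True
  24 <= 36? True
  36 <= 38? True
  38 <= 41? True
  41 <= 43? True
Every consecutive pair is in order, so the list is non-decreasing.
Final answer: Yes


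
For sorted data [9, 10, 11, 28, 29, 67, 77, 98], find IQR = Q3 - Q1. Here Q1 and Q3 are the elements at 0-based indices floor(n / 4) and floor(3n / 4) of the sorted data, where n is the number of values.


The data has n = 8 elements.
Q1 index = floor(8 / 4) = floor(2) = 2; Q3 index = floor(3 * 8 / 4) = floor(6) = 6
Q1 = element at index 2 = 11
Q3 = element at index 6 = 77
IQR = 77 - 11 = 66
Final answer: 66


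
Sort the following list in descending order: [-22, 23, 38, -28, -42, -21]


Original list: [-22, 23, 38, -28, -42, -21]
Repeatedly take the largest remaining element:
  Remaining [-22, 23, 38, -28, -42, -21] -> largest is 38
  Remaining [-22, 23, -28, -42, -21] -> largest is 23
  Remaining [-22, -28, -42, -21] -> largest is -21
  Remaining [-22, -28, -42] -> largest is -22
  Remaining [-28, -42] -> largest is -28
  Remaining [-42] -> largest is -42
Collecting the picks in order gives the descending list.
Final answer: [38, 23, -21, -22, -28, -42]


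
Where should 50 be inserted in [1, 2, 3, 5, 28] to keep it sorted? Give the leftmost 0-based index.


List is sorted: [1, 2, 3, 5, 28]
We need the leftmost position where 50 can be inserted, i.e. the first index whose element is >= 50 (or the end of the list if none is).
Binary search with low=0, high=5 (0-based indices):
  low=0, high=5, mid=2: a[2]=3 < 50, so low = 3
  low=3, high=5, mid=4: a[4]=28 < 50, so low = 5
Now low = high = 5, so the insertion index is 5.
Final answer: 5


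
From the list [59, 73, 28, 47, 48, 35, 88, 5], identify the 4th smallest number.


Sort ascending: [5, 28, 35, 47, 48, 59, 73, 88]
The 4th element (1-indexed) is at index 3.
Value = 47
Final answer: 47


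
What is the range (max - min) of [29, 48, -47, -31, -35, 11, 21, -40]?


Maximum value: 48
Minimum value: -47
Range = 48 - (-47) = 95
Final answer: 95


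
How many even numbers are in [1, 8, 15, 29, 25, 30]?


Check each element:
  1 is odd
  8 is even
  15 is odd
  29 is odd
  25 is odd
  30 is even
Evens: [8, 30]
Count of evens = 2
Final answer: 2


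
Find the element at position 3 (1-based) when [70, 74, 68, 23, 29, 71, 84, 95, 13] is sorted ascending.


Sort ascending: [13, 23, 29, 68, 70, 71, 74, 84, 95]
The 3rd element (1-indexed) is at index 2.
Value = 29
Final answer: 29


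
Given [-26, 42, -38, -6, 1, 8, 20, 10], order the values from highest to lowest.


Original list: [-26, 42, -38, -6, 1, 8, 20, 10]
Repeatedly take the largest remaining element:
  Remaining [-26, 42, -38, -6, 1, 8, 20, 10] -> largest is 42
  Remaining [-26, -38, -6, 1, 8, 20, 10] -> largest is 20
  Remaining [-26, -38, -6, 1, 8, 10] -> largest is 10
  Remaining [-26, -38, -6, 1, 8] -> largest is 8
  Remaining [-26, -38, -6, 1] -> largest is 1
  Remaining [-26, -38, -6] -> largest is -6
  Remaining [-26, -38] -> largest is -26
  Remaining [-38] -> largest is -38
Collecting the picks in order gives the descending list.
Final answer: [42, 20, 10, 8, 1, -6, -26, -38]


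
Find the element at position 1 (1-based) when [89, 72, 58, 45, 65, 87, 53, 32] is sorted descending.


Sort descending: [89, 87, 72, 65, 58, 53, 45, 32]
The 1st element (1-indexed) is at index 0.
Value = 89
Final answer: 89


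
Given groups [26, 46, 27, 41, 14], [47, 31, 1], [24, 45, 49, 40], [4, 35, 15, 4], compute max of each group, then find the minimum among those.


Find max of each group:
  Group 1: [26, 46, 27, 41, 14] -> max = 46
  Group 2: [47, 31, 1] -> max = 47
  Group 3: [24, 45, 49, 40] -> max = 49
  Group 4: [4, 35, 15, 4] -> max = 35
Maxes: [46, 47, 49, 35]
Minimum of maxes = 35
Final answer: 35


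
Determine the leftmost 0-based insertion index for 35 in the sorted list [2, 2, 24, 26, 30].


List is sorted: [2, 2, 24, 26, 30]
We need the leftmost position where 35 can be inserted, i.e. the first index whose element is >= 35 (or the end of the list if none is).
Binary search with low=0, high=5 (0-based indices):
  low=0, high=5, mid=2: a[2]=24 < 35, so low = 3
  low=3, high=5, mid=4: a[4]=30 < 35, so low = 5
Now low = high = 5, so the insertion index is 5.
Final answer: 5


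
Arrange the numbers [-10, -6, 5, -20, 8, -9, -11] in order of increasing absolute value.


Compute absolute values:
  |-10| = 10
  |-6| = 6
  |5| = 5
  |-20| = 20
  |8| = 8
  |-9| = 9
  |-11| = 11
Absolute values in increasing order: 5 < 6 < 8 < 9 < 10 < 11 < 20
Listing the original numbers in that order gives the answer.
Final answer: [5, -6, 8, -9, -10, -11, -20]


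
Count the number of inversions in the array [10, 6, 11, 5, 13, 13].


For each element, count the later elements that are smaller than it:
  10 (index 0): smaller elements after it = [6, 5] -> 2
  6 (index 1): smaller elements after it = [5] -> 1
  11 (index 2): smaller elements after it = [5] -> 1
  5 (index 3): smaller elements after it = [] -> 0
  13 (index 4): smaller elements after it = [] -> 0
Total inversions = 2 + 1 + 1 + 0 + 0 = 4
Final answer: 4


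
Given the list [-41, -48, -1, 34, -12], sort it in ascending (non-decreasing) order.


Original list: [-41, -48, -1, 34, -12]
Repeatedly take the smallest remaining element:
  Remaining [-41, -48, -1, 34, -12] -> smallest is -48
  Remaining [-41, -1, 34, -12] -> smallest is -41
  Remaining [-1, 34, -12] -> smallest is -12
  Remaining [-1, 34] -> smallest is -1
  Remaining [34] -> smallest is 34
Collecting the picks in order gives the sorted list.
Final answer: [-48, -41, -12, -1, 34]


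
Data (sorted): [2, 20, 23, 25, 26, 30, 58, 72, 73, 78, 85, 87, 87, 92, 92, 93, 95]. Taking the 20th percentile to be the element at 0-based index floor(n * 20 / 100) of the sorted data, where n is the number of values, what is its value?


The dataset has n = 17 elements.
Index = floor(17 * 20 / 100) = floor(340 / 100) = floor(3.4) = 3
Counting from index 0 in the sorted data, the element at index 3 is 25.
Final answer: 25


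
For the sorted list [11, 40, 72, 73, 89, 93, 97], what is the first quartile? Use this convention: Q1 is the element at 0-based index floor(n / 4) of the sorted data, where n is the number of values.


The list has n = 7 elements.
Q1 index = floor(7 / 4) = floor(1.75) = 1
Counting from index 0 in the sorted data, the element at index 1 is 40.
Final answer: 40


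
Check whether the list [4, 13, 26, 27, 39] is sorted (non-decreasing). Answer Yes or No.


Check consecutive pairs:
  4 <= 13? True
  13 <= 26? True
  26 <= 27? True
  27 <= 39? True
Every consecutive pair is in order, so the list is non-decreasing.
Final answer: Yes


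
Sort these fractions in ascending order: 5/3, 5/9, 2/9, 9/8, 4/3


Convert to decimal for comparison:
  5/3 = 1.6667
  5/9 = 0.5556
  2/9 = 0.2222
  9/8 = 1.125
  4/3 = 1.3333
Decimals in increasing order: 0.2222 < 0.5556 < 1.125 < 1.3333 < 1.6667
Writing each back as its fraction gives the sorted order.
Final answer: 2/9, 5/9, 9/8, 4/3, 5/3


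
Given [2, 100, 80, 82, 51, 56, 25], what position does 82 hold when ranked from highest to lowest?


Sort descending: [100, 82, 80, 56, 51, 25, 2]
Find 82 in the sorted list.
82 is at position 2.
Final answer: 2


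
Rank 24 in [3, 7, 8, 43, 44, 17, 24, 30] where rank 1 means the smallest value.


Sort ascending: [3, 7, 8, 17, 24, 30, 43, 44]
Find 24 in the sorted list.
24 is at position 5 (1-indexed).
Final answer: 5


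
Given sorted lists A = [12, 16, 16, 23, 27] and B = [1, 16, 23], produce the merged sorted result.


List A: [12, 16, 16, 23, 27]
List B: [1, 16, 23]
Repeatedly compare the front elements and take the smaller:
  12 vs 1 -> take 1
  12 vs 16 -> take 12
  16 vs 16 -> take 16
  16 vs 16 -> take 16
  23 vs 16 -> take 16
  23 vs 23 -> take 23
  27 vs 23 -> take 23
  B is exhausted; append the rest of A: [27]
Final answer: [1, 12, 16, 16, 16, 23, 23, 27]


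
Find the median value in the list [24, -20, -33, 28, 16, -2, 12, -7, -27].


First, sort the list: [-33, -27, -20, -7, -2, 12, 16, 24, 28]
The list has 9 elements (odd count).
The middle index is 4 (0-based), and the element there is -2.
Final answer: -2


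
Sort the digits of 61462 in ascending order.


The number 61462 has digits: 6, 1, 4, 6, 2
Sorted: 1, 2, 4, 6, 6
Joining the sorted digits gives the result.
Final answer: 12466


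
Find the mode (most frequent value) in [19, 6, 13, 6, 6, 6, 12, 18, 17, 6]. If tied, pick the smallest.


Count the frequency of each value:
  6 appears 5 time(s)
  12 appears 1 time(s)
  13 appears 1 time(s)
  17 appears 1 time(s)
  18 appears 1 time(s)
  19 appears 1 time(s)
Maximum frequency is 5.
Only 6 reaches that frequency, so it is the mode.
Final answer: 6


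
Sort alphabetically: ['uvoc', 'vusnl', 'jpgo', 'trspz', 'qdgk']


Compare strings character by character (the first differing letter decides):
  'jpgo' < 'qdgk' since 'j' < 'q' at position 1
  'qdgk' < 'trspz' since 'q' < 't' at position 1
  'trspz' < 'uvoc' since 't' < 'u' at position 1
  'uvoc' < 'vusnl' since 'u' < 'v' at position 1
Chaining these comparisons gives the alphabetical order.
Final answer: ['jpgo', 'qdgk', 'trspz', 'uvoc', 'vusnl']


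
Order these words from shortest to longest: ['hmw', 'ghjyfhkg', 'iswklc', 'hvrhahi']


Compute lengths:
  'hmw' has length 3
  'ghjyfhkg' has length 8
  'iswklc' has length 6
  'hvrhahi' has length 7
Lengths in increasing order: 3 < 6 < 7 < 8
Listing the words in that order gives the answer.
Final answer: ['hmw', 'iswklc', 'hvrhahi', 'ghjyfhkg']


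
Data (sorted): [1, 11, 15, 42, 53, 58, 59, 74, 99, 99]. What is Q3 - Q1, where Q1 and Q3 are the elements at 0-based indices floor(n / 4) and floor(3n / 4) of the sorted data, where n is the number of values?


The data has n = 10 elements.
Q1 index = floor(10 / 4) = floor(2.5) = 2; Q3 index = floor(3 * 10 / 4) = floor(7.5) = 7
Q1 = element at index 2 = 15
Q3 = element at index 7 = 74
IQR = 74 - 15 = 59
Final answer: 59


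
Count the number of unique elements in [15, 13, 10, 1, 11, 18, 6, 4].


List all unique values:
Distinct values: [1, 4, 6, 10, 11, 13, 15, 18]
Count = 8
Final answer: 8


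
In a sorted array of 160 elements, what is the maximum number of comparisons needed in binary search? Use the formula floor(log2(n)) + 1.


Binary search halves the search space each step.
Maximum comparisons = floor(log2(160)) + 1
log2(160) = 7.3219
floor(log2(160)) = 7, so 7 + 1 = 8
Final answer: 8


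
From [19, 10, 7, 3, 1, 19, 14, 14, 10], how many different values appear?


List all unique values:
Distinct values: [1, 3, 7, 10, 14, 19]
Count = 6
Final answer: 6


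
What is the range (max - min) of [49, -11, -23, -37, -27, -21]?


Maximum value: 49
Minimum value: -37
Range = 49 - (-37) = 86
Final answer: 86


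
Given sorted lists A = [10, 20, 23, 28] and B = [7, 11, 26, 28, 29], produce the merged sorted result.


List A: [10, 20, 23, 28]
List B: [7, 11, 26, 28, 29]
Repeatedly compare the front elements and take the smaller:
  10 vs 7 -> take 7
  10 vs 11 -> take 10
  20 vs 11 -> take 11
  20 vs 26 -> take 20
  23 vs 26 -> take 23
  28 vs 26 -> take 26
  28 vs 28 -> take 28
  A is exhausted; append the rest of B: [28, 29]
Final answer: [7, 10, 11, 20, 23, 26, 28, 28, 29]


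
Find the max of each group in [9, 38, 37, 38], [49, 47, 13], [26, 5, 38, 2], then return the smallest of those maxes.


Find max of each group:
  Group 1: [9, 38, 37, 38] -> max = 38
  Group 2: [49, 47, 13] -> max = 49
  Group 3: [26, 5, 38, 2] -> max = 38
Maxes: [38, 49, 38]
Minimum of maxes = 38
Final answer: 38


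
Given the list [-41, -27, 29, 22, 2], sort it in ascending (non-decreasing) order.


Original list: [-41, -27, 29, 22, 2]
Repeatedly take the smallest remaining element:
  Remaining [-41, -27, 29, 22, 2] -> smallest is -41
  Remaining [-27, 29, 22, 2] -> smallest is -27
  Remaining [29, 22, 2] -> smallest is 2
  Remaining [29, 22] -> smallest is 22
  Remaining [29] -> smallest is 29
Collecting the picks in order gives the sorted list.
Final answer: [-41, -27, 2, 22, 29]


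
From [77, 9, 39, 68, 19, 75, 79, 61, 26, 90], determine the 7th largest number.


Sort descending: [90, 79, 77, 75, 68, 61, 39, 26, 19, 9]
The 7th element (1-indexed) is at index 6.
Value = 39
Final answer: 39


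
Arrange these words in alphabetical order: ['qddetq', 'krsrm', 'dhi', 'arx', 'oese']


Compare strings character by character (the first differing letter decides):
  'arx' < 'dhi' since 'a' < 'd' at position 1
  'dhi' < 'krsrm' since 'd' < 'k' at position 1
  'krsrm' < 'oese' since 'k' < 'o' at position 1
  'oese' < 'qddetq' since 'o' < 'q' at position 1
Chaining these comparisons gives the alphabetical order.
Final answer: ['arx', 'dhi', 'krsrm', 'oese', 'qddetq']


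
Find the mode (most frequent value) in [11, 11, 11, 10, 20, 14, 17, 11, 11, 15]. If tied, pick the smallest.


Count the frequency of each value:
  10 appears 1 time(s)
  11 appears 5 time(s)
  14 appears 1 time(s)
  15 appears 1 time(s)
  17 appears 1 time(s)
  20 appears 1 time(s)
Maximum frequency is 5.
Only 11 reaches that frequency, so it is the mode.
Final answer: 11


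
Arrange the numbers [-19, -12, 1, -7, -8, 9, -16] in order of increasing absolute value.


Compute absolute values:
  |-19| = 19
  |-12| = 12
  |1| = 1
  |-7| = 7
  |-8| = 8
  |9| = 9
  |-16| = 16
Absolute values in increasing order: 1 < 7 < 8 < 9 < 12 < 16 < 19
Listing the original numbers in that order gives the answer.
Final answer: [1, -7, -8, 9, -12, -16, -19]


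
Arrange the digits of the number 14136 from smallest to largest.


The number 14136 has digits: 1, 4, 1, 3, 6
Sorted: 1, 1, 3, 4, 6
Joining the sorted digits gives the result.
Final answer: 11346


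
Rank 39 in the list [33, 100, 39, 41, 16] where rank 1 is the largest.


Sort descending: [100, 41, 39, 33, 16]
Find 39 in the sorted list.
39 is at position 3.
Final answer: 3


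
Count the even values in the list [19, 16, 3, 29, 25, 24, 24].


Check each element:
  19 is odd
  16 is even
  3 is odd
  29 is odd
  25 is odd
  24 is even
  24 is even
Evens: [16, 24, 24]
Count of evens = 3
Final answer: 3


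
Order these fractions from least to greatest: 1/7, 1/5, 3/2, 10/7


Convert to decimal for comparison:
  1/7 = 0.1429
  1/5 = 0.2
  3/2 = 1.5
  10/7 = 1.4286
Decimals in increasing order: 0.1429 < 0.2 < 1.4286 < 1.5
Writing each back as its fraction gives the sorted order.
Final answer: 1/7, 1/5, 10/7, 3/2


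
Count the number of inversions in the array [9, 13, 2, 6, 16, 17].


For each element, count the later elements that are smaller than it:
  9 (index 0): smaller elements after it = [2, 6] -> 2
  13 (index 1): smaller elements after it = [2, 6] -> 2
  2 (index 2): smaller elements after it = [] -> 0
  6 (index 3): smaller elements after it = [] -> 0
  16 (index 4): smaller elements after it = [] -> 0
Total inversions = 2 + 2 + 0 + 0 + 0 = 4
Final answer: 4


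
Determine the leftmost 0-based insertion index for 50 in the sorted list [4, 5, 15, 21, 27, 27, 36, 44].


List is sorted: [4, 5, 15, 21, 27, 27, 36, 44]
We need the leftmost position where 50 can be inserted, i.e. the first index whose element is >= 50 (or the end of the list if none is).
Binary search with low=0, high=8 (0-based indices):
  low=0, high=8, mid=4: a[4]=27 < 50, so low = 5
  low=5, high=8, mid=6: a[6]=36 < 50, so low = 7
  low=7, high=8, mid=7: a[7]=44 < 50, so low = 8
Now low = high = 8, so the insertion index is 8.
Final answer: 8


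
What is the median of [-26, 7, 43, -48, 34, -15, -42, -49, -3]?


First, sort the list: [-49, -48, -42, -26, -15, -3, 7, 34, 43]
The list has 9 elements (odd count).
The middle index is 4 (0-based), and the element there is -15.
Final answer: -15


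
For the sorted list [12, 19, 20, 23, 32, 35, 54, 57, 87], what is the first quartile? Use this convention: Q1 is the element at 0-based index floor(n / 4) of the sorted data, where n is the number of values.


The list has n = 9 elements.
Q1 index = floor(9 / 4) = floor(2.25) = 2
Counting from index 0 in the sorted data, the element at index 2 is 20.
Final answer: 20


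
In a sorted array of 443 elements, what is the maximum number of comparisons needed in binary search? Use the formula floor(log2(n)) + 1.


Binary search halves the search space each step.
Maximum comparisons = floor(log2(443)) + 1
log2(443) = 8.7912
floor(log2(443)) = 8, so 8 + 1 = 9
Final answer: 9


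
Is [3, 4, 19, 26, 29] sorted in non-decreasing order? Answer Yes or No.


Check consecutive pairs:
  3 <= 4? True
  4 <= 19? True
  19 <= 26? True
  26 <= 29? True
Every consecutive pair is in order, so the list is non-decreasing.
Final answer: Yes


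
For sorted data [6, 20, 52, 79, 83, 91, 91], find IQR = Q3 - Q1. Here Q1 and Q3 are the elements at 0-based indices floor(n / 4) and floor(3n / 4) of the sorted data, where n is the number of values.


The data has n = 7 elements.
Q1 index = floor(7 / 4) = floor(1.75) = 1; Q3 index = floor(3 * 7 / 4) = floor(5.25) = 5
Q1 = element at index 1 = 20
Q3 = element at index 5 = 91
IQR = 91 - 20 = 71
Final answer: 71


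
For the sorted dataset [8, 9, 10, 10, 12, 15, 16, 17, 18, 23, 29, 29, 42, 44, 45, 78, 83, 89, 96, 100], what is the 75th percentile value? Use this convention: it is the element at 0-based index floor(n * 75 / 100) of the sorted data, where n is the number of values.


The dataset has n = 20 elements.
Index = floor(20 * 75 / 100) = floor(1500 / 100) = floor(15) = 15
Counting from index 0 in the sorted data, the element at index 15 is 78.
Final answer: 78


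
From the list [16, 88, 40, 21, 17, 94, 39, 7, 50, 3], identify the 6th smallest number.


Sort ascending: [3, 7, 16, 17, 21, 39, 40, 50, 88, 94]
The 6th element (1-indexed) is at index 5.
Value = 39
Final answer: 39


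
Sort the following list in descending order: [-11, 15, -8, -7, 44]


Original list: [-11, 15, -8, -7, 44]
Repeatedly take the largest remaining element:
  Remaining [-11, 15, -8, -7, 44] -> largest is 44
  Remaining [-11, 15, -8, -7] -> largest is 15
  Remaining [-11, -8, -7] -> largest is -7
  Remaining [-11, -8] -> largest is -8
  Remaining [-11] -> largest is -11
Collecting the picks in order gives the descending list.
Final answer: [44, 15, -7, -8, -11]


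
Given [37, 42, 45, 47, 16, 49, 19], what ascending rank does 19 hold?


Sort ascending: [16, 19, 37, 42, 45, 47, 49]
Find 19 in the sorted list.
19 is at position 2 (1-indexed).
Final answer: 2


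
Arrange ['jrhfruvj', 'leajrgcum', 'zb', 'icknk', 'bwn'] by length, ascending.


Compute lengths:
  'jrhfruvj' has length 8
  'leajrgcum' has length 9
  'zb' has length 2
  'icknk' has length 5
  'bwn' has length 3
Lengths in increasing order: 2 < 3 < 5 < 8 < 9
Listing the words in that order gives the answer.
Final answer: ['zb', 'bwn', 'icknk', 'jrhfruvj', 'leajrgcum']


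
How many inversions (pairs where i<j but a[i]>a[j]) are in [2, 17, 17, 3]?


For each element, count the later elements that are smaller than it:
  2 (index 0): smaller elements after it = [] -> 0
  17 (index 1): smaller elements after it = [3] -> 1
  17 (index 2): smaller elements after it = [3] -> 1
Total inversions = 0 + 1 + 1 = 2
Final answer: 2


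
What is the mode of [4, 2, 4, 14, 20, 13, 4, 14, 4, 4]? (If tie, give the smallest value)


Count the frequency of each value:
  2 appears 1 time(s)
  4 appears 5 time(s)
  13 appears 1 time(s)
  14 appears 2 time(s)
  20 appears 1 time(s)
Maximum frequency is 5.
Only 4 reaches that frequency, so it is the mode.
Final answer: 4


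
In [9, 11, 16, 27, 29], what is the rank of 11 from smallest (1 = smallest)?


Sort ascending: [9, 11, 16, 27, 29]
Find 11 in the sorted list.
11 is at position 2 (1-indexed).
Final answer: 2


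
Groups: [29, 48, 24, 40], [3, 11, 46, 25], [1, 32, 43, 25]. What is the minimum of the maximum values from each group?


Find max of each group:
  Group 1: [29, 48, 24, 40] -> max = 48
  Group 2: [3, 11, 46, 25] -> max = 46
  Group 3: [1, 32, 43, 25] -> max = 43
Maxes: [48, 46, 43]
Minimum of maxes = 43
Final answer: 43


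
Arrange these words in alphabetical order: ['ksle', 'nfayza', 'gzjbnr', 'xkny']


Compare strings character by character (the first differing letter decides):
  'gzjbnr' < 'ksle' since 'g' < 'k' at position 1
  'ksle' < 'nfayza' since 'k' < 'n' at position 1
  'nfayza' < 'xkny' since 'n' < 'x' at position 1
Chaining these comparisons gives the alphabetical order.
Final answer: ['gzjbnr', 'ksle', 'nfayza', 'xkny']


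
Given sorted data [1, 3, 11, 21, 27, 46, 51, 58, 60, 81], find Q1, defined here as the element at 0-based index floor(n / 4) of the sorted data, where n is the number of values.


The list has n = 10 elements.
Q1 index = floor(10 / 4) = floor(2.5) = 2
Counting from index 0 in the sorted data, the element at index 2 is 11.
Final answer: 11


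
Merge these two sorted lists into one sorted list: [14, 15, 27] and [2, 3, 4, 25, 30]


List A: [14, 15, 27]
List B: [2, 3, 4, 25, 30]
Repeatedly compare the front elements and take the smaller:
  14 vs 2 -> take 2
  14 vs 3 -> take 3
  14 vs 4 -> take 4
  14 vs 25 -> take 14
  15 vs 25 -> take 15
  27 vs 25 -> take 25
  27 vs 30 -> take 27
  A is exhausted; append the rest of B: [30]
Final answer: [2, 3, 4, 14, 15, 25, 27, 30]


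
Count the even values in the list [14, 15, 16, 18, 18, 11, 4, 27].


Check each element:
  14 is even
  15 is odd
  16 is even
  18 is even
  18 is even
  11 is odd
  4 is even
  27 is odd
Evens: [14, 16, 18, 18, 4]
Count of evens = 5
Final answer: 5


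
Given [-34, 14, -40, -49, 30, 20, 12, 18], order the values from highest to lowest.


Original list: [-34, 14, -40, -49, 30, 20, 12, 18]
Repeatedly take the largest remaining element:
  Remaining [-34, 14, -40, -49, 30, 20, 12, 18] -> largest is 30
  Remaining [-34, 14, -40, -49, 20, 12, 18] -> largest is 20
  Remaining [-34, 14, -40, -49, 12, 18] -> largest is 18
  Remaining [-34, 14, -40, -49, 12] -> largest is 14
  Remaining [-34, -40, -49, 12] -> largest is 12
  Remaining [-34, -40, -49] -> largest is -34
  Remaining [-40, -49] -> largest is -40
  Remaining [-49] -> largest is -49
Collecting the picks in order gives the descending list.
Final answer: [30, 20, 18, 14, 12, -34, -40, -49]


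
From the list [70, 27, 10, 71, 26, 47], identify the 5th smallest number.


Sort ascending: [10, 26, 27, 47, 70, 71]
The 5th element (1-indexed) is at index 4.
Value = 70
Final answer: 70


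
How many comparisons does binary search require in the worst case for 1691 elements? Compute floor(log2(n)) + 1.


Binary search halves the search space each step.
Maximum comparisons = floor(log2(1691)) + 1
log2(1691) = 10.7237
floor(log2(1691)) = 10, so 10 + 1 = 11
Final answer: 11


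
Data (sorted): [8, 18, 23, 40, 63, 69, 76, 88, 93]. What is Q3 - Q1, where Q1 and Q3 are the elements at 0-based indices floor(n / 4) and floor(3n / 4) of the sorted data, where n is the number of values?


The data has n = 9 elements.
Q1 index = floor(9 / 4) = floor(2.25) = 2; Q3 index = floor(3 * 9 / 4) = floor(6.75) = 6
Q1 = element at index 2 = 23
Q3 = element at index 6 = 76
IQR = 76 - 23 = 53
Final answer: 53


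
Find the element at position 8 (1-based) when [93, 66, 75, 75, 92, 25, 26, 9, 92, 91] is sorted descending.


Sort descending: [93, 92, 92, 91, 75, 75, 66, 26, 25, 9]
The 8th element (1-indexed) is at index 7.
Value = 26
Final answer: 26


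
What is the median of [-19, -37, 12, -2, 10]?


First, sort the list: [-37, -19, -2, 10, 12]
The list has 5 elements (odd count).
The middle index is 2 (0-based), and the element there is -2.
Final answer: -2


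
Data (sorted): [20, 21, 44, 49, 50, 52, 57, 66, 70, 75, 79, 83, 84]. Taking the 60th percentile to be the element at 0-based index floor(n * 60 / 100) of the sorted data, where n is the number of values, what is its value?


The dataset has n = 13 elements.
Index = floor(13 * 60 / 100) = floor(780 / 100) = floor(7.8) = 7
Counting from index 0 in the sorted data, the element at index 7 is 66.
Final answer: 66


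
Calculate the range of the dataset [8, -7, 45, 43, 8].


Maximum value: 45
Minimum value: -7
Range = 45 - (-7) = 52
Final answer: 52


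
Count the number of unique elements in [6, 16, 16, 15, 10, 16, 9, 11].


List all unique values:
Distinct values: [6, 9, 10, 11, 15, 16]
Count = 6
Final answer: 6


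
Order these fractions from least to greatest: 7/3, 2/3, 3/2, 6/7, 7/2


Convert to decimal for comparison:
  7/3 = 2.3333
  2/3 = 0.6667
  3/2 = 1.5
  6/7 = 0.8571
  7/2 = 3.5
Decimals in increasing order: 0.6667 < 0.8571 < 1.5 < 2.3333 < 3.5
Writing each back as its fraction gives the sorted order.
Final answer: 2/3, 6/7, 3/2, 7/3, 7/2


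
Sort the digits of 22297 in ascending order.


The number 22297 has digits: 2, 2, 2, 9, 7
Sorted: 2, 2, 2, 7, 9
Joining the sorted digits gives the result.
Final answer: 22279


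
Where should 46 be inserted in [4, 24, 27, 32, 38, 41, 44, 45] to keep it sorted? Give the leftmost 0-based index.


List is sorted: [4, 24, 27, 32, 38, 41, 44, 45]
We need the leftmost position where 46 can be inserted, i.e. the first index whose element is >= 46 (or the end of the list if none is).
Binary search with low=0, high=8 (0-based indices):
  low=0, high=8, mid=4: a[4]=38 < 46, so low = 5
  low=5, high=8, mid=6: a[6]=44 < 46, so low = 7
  low=7, high=8, mid=7: a[7]=45 < 46, so low = 8
Now low = high = 8, so the insertion index is 8.
Final answer: 8


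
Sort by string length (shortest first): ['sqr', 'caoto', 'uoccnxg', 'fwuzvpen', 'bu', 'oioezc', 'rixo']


Compute lengths:
  'sqr' has length 3
  'caoto' has length 5
  'uoccnxg' has length 7
  'fwuzvpen' has length 8
  'bu' has length 2
  'oioezc' has length 6
  'rixo' has length 4
Lengths in increasing order: 2 < 3 < 4 < 5 < 6 < 7 < 8
Listing the words in that order gives the answer.
Final answer: ['bu', 'sqr', 'rixo', 'caoto', 'oioezc', 'uoccnxg', 'fwuzvpen']


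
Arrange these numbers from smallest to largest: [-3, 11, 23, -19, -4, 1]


Original list: [-3, 11, 23, -19, -4, 1]
Repeatedly take the smallest remaining element:
  Remaining [-3, 11, 23, -19, -4, 1] -> smallest is -19
  Remaining [-3, 11, 23, -4, 1] -> smallest is -4
  Remaining [-3, 11, 23, 1] -> smallest is -3
  Remaining [11, 23, 1] -> smallest is 1
  Remaining [11, 23] -> smallest is 11
  Remaining [23] -> smallest is 23
Collecting the picks in order gives the sorted list.
Final answer: [-19, -4, -3, 1, 11, 23]


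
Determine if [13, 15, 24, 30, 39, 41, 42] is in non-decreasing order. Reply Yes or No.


Check consecutive pairs:
  13 <= 15? True
  15 <= 24? True
  24 <= 30? True
  30 <= 39? True
  39 <= 41? True
  41 <= 42? True
Every consecutive pair is in order, so the list is non-decreasing.
Final answer: Yes


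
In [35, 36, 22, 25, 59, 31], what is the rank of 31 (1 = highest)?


Sort descending: [59, 36, 35, 31, 25, 22]
Find 31 in the sorted list.
31 is at position 4.
Final answer: 4


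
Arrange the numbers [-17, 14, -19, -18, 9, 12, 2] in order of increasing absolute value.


Compute absolute values:
  |-17| = 17
  |14| = 14
  |-19| = 19
  |-18| = 18
  |9| = 9
  |12| = 12
  |2| = 2
Absolute values in increasing order: 2 < 9 < 12 < 14 < 17 < 18 < 19
Listing the original numbers in that order gives the answer.
Final answer: [2, 9, 12, 14, -17, -18, -19]


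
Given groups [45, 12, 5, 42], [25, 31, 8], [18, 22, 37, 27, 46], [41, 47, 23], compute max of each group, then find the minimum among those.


Find max of each group:
  Group 1: [45, 12, 5, 42] -> max = 45
  Group 2: [25, 31, 8] -> max = 31
  Group 3: [18, 22, 37, 27, 46] -> max = 46
  Group 4: [41, 47, 23] -> max = 47
Maxes: [45, 31, 46, 47]
Minimum of maxes = 31
Final answer: 31


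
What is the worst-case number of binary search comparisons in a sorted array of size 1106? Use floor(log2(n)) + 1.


Binary search halves the search space each step.
Maximum comparisons = floor(log2(1106)) + 1
log2(1106) = 10.1111
floor(log2(1106)) = 10, so 10 + 1 = 11
Final answer: 11


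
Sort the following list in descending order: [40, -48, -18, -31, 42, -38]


Original list: [40, -48, -18, -31, 42, -38]
Repeatedly take the largest remaining element:
  Remaining [40, -48, -18, -31, 42, -38] -> largest is 42
  Remaining [40, -48, -18, -31, -38] -> largest is 40
  Remaining [-48, -18, -31, -38] -> largest is -18
  Remaining [-48, -31, -38] -> largest is -31
  Remaining [-48, -38] -> largest is -38
  Remaining [-48] -> largest is -48
Collecting the picks in order gives the descending list.
Final answer: [42, 40, -18, -31, -38, -48]


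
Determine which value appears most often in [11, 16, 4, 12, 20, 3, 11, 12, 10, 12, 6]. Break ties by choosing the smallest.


Count the frequency of each value:
  3 appears 1 time(s)
  4 appears 1 time(s)
  6 appears 1 time(s)
  10 appears 1 time(s)
  11 appears 2 time(s)
  12 appears 3 time(s)
  16 appears 1 time(s)
  20 appears 1 time(s)
Maximum frequency is 3.
Only 12 reaches that frequency, so it is the mode.
Final answer: 12


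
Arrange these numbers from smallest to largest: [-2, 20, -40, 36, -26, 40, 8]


Original list: [-2, 20, -40, 36, -26, 40, 8]
Repeatedly take the smallest remaining element:
  Remaining [-2, 20, -40, 36, -26, 40, 8] -> smallest is -40
  Remaining [-2, 20, 36, -26, 40, 8] -> smallest is -26
  Remaining [-2, 20, 36, 40, 8] -> smallest is -2
  Remaining [20, 36, 40, 8] -> smallest is 8
  Remaining [20, 36, 40] -> smallest is 20
  Remaining [36, 40] -> smallest is 36
  Remaining [40] -> smallest is 40
Collecting the picks in order gives the sorted list.
Final answer: [-40, -26, -2, 8, 20, 36, 40]


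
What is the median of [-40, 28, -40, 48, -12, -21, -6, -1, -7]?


First, sort the list: [-40, -40, -21, -12, -7, -6, -1, 28, 48]
The list has 9 elements (odd count).
The middle index is 4 (0-based), and the element there is -7.
Final answer: -7


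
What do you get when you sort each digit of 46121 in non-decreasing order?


The number 46121 has digits: 4, 6, 1, 2, 1
Sorted: 1, 1, 2, 4, 6
Joining the sorted digits gives the result.
Final answer: 11246


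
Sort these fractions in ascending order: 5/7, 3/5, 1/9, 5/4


Convert to decimal for comparison:
  5/7 = 0.7143
  3/5 = 0.6
  1/9 = 0.1111
  5/4 = 1.25
Decimals in increasing order: 0.1111 < 0.6 < 0.7143 < 1.25
Writing each back as its fraction gives the sorted order.
Final answer: 1/9, 3/5, 5/7, 5/4


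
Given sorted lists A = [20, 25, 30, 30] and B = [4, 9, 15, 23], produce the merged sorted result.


List A: [20, 25, 30, 30]
List B: [4, 9, 15, 23]
Repeatedly compare the front elements and take the smaller:
  20 vs 4 -> take 4
  20 vs 9 -> take 9
  20 vs 15 -> take 15
  20 vs 23 -> take 20
  25 vs 23 -> take 23
  B is exhausted; append the rest of A: [25, 30, 30]
Final answer: [4, 9, 15, 20, 23, 25, 30, 30]


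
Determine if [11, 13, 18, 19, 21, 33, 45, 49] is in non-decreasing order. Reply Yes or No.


Check consecutive pairs:
  11 <= 13? True
  13 <= 18? True
  18 <= 19? True
  19 <= 21? True
  21 <= 33? True
  33 <= 45? True
  45 <= 49? True
Every consecutive pair is in order, so the list is non-decreasing.
Final answer: Yes


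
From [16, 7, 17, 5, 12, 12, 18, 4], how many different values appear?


List all unique values:
Distinct values: [4, 5, 7, 12, 16, 17, 18]
Count = 7
Final answer: 7


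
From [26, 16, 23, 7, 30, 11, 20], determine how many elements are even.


Check each element:
  26 is even
  16 is even
  23 is odd
  7 is odd
  30 is even
  11 is odd
  20 is even
Evens: [26, 16, 30, 20]
Count of evens = 4
Final answer: 4


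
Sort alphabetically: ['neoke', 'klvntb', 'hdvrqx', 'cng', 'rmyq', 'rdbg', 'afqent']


Compare strings character by character (the first differing letter decides):
  'afqent' < 'cng' since 'a' < 'c' at position 1
  'cng' < 'hdvrqx' since 'c' < 'h' at position 1
  'hdvrqx' < 'klvntb' since 'h' < 'k' at position 1
  'klvntb' < 'neoke' since 'k' < 'n' at position 1
  'neoke' < 'rdbg' since 'n' < 'r' at position 1
  'rdbg' < 'rmyq' since 'd' < 'm' at position 2
Chaining these comparisons gives the alphabetical order.
Final answer: ['afqent', 'cng', 'hdvrqx', 'klvntb', 'neoke', 'rdbg', 'rmyq']


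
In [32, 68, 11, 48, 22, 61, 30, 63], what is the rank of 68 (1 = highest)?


Sort descending: [68, 63, 61, 48, 32, 30, 22, 11]
Find 68 in the sorted list.
68 is at position 1.
Final answer: 1


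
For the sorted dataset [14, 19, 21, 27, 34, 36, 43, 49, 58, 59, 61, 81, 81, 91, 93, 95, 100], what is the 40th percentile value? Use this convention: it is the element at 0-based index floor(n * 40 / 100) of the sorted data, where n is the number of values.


The dataset has n = 17 elements.
Index = floor(17 * 40 / 100) = floor(680 / 100) = floor(6.8) = 6
Counting from index 0 in the sorted data, the element at index 6 is 43.
Final answer: 43


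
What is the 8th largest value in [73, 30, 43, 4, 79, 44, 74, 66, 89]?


Sort descending: [89, 79, 74, 73, 66, 44, 43, 30, 4]
The 8th element (1-indexed) is at index 7.
Value = 30
Final answer: 30


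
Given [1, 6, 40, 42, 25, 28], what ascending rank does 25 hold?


Sort ascending: [1, 6, 25, 28, 40, 42]
Find 25 in the sorted list.
25 is at position 3 (1-indexed).
Final answer: 3


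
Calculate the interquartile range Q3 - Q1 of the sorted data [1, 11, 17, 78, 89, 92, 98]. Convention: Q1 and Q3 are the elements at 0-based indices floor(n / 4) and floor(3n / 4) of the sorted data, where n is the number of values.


The data has n = 7 elements.
Q1 index = floor(7 / 4) = floor(1.75) = 1; Q3 index = floor(3 * 7 / 4) = floor(5.25) = 5
Q1 = element at index 1 = 11
Q3 = element at index 5 = 92
IQR = 92 - 11 = 81
Final answer: 81


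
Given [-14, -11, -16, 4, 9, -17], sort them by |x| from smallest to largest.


Compute absolute values:
  |-14| = 14
  |-11| = 11
  |-16| = 16
  |4| = 4
  |9| = 9
  |-17| = 17
Absolute values in increasing order: 4 < 9 < 11 < 14 < 16 < 17
Listing the original numbers in that order gives the answer.
Final answer: [4, 9, -11, -14, -16, -17]


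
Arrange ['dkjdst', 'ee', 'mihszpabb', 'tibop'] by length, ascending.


Compute lengths:
  'dkjdst' has length 6
  'ee' has length 2
  'mihszpabb' has length 9
  'tibop' has length 5
Lengths in increasing order: 2 < 5 < 6 < 9
Listing the words in that order gives the answer.
Final answer: ['ee', 'tibop', 'dkjdst', 'mihszpabb']


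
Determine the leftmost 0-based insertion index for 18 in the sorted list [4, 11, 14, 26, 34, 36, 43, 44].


List is sorted: [4, 11, 14, 26, 34, 36, 43, 44]
We need the leftmost position where 18 can be inserted, i.e. the first index whose element is >= 18 (or the end of the list if none is).
Binary search with low=0, high=8 (0-based indices):
  low=0, high=8, mid=4: a[4]=34 >= 18, so high = 4
  low=0, high=4, mid=2: a[2]=14 < 18, so low = 3
  low=3, high=4, mid=3: a[3]=26 >= 18, so high = 3
Now low = high = 3, so the insertion index is 3.
Final answer: 3


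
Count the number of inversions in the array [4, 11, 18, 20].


For each element, count the later elements that are smaller than it:
  4 (index 0): smaller elements after it = [] -> 0
  11 (index 1): smaller elements after it = [] -> 0
  18 (index 2): smaller elements after it = [] -> 0
Total inversions = 0 + 0 + 0 = 0
Final answer: 0


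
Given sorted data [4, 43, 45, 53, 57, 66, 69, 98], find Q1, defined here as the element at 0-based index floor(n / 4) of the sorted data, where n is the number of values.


The list has n = 8 elements.
Q1 index = floor(8 / 4) = floor(2) = 2
Counting from index 0 in the sorted data, the element at index 2 is 45.
Final answer: 45


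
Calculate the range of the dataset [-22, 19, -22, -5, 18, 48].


Maximum value: 48
Minimum value: -22
Range = 48 - (-22) = 70
Final answer: 70


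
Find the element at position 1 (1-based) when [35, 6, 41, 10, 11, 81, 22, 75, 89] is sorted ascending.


Sort ascending: [6, 10, 11, 22, 35, 41, 75, 81, 89]
The 1st element (1-indexed) is at index 0.
Value = 6
Final answer: 6
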